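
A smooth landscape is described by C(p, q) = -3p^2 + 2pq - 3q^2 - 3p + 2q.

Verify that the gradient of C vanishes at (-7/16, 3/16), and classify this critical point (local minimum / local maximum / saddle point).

∇C = (-6p + 2q - 3, 2p - 6q + 2); substituting (-7/16, 3/16) gives ∇C = (0, 0), so (-7/16, 3/16) is indeed a critical point.
The Hessian of C is constant: H = [[-6, 2], [2, -6]].
det(H) = (-6)·(-6) − 2² = 32.
det(H) > 0 and tr(H) = -12 < 0, so H is negative definite and the point is a local maximum.

local maximum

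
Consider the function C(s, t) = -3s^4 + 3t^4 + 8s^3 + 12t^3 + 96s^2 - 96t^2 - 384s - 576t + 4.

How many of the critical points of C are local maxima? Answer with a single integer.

2

C separates as a function of s plus a function of t, so ∇C=0 decouples.
∂C/∂s = -12(s - 4)(s - 2)(s + 4) = 0 at s ∈ {-4, 2, 4}; ∂C/∂t = 12(t - 4)(t + 3)(t + 4) = 0 at t ∈ {-4, -3, 4}.
The Hessian is diagonal: diag(C_ss, C_tt). Second derivatives: C_ss(-4)=-576, C_ss(2)=144, C_ss(4)=-192; C_tt(-4)=96, C_tt(-3)=-84, C_tt(4)=672.
Local maxima occur where both diagonal entries negative: (-4, -3), (4, -3). Count: 2.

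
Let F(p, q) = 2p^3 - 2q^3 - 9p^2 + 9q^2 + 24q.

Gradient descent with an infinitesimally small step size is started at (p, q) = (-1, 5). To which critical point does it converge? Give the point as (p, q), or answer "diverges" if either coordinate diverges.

diverges

F is separable, so gradient descent decouples: p follows -∂F/∂p, q follows -∂F/∂q.
∂F/∂p = 6p(p - 3); at p=-1 this is 24, so p decreases.
∂F/∂q = -6(q - 4)(q + 1); at q=5 this is -36, so q increases.
The p-coordinate has no critical point in that direction and runs off to infinity.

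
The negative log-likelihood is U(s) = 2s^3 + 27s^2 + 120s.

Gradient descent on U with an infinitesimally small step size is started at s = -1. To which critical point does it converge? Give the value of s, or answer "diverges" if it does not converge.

U'(s) = 6(s + 4)(s + 5), so U'(-1) = 72.
Gradient descent moves in the -U' direction, i.e. s is decreasing.
The nearest critical point in that direction is s = -4, where U'' = 6 > 0 (a local minimum). The iterate converges there.

-4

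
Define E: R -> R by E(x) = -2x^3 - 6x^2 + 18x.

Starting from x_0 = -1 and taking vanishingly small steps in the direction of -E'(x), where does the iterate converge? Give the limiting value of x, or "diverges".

E'(x) = -6(x - 1)(x + 3), so E'(-1) = 24.
Gradient descent moves in the -E' direction, i.e. x is decreasing.
The nearest critical point in that direction is x = -3, where E'' = 24 > 0 (a local minimum). The iterate converges there.

-3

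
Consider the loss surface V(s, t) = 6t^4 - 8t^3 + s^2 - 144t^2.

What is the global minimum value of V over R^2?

-1280

V(s,t) separates as P(s) + Q(t), so its minimum is min P + min Q.
P'(s) = 2s vanishes at s ∈ {0}; Q'(t) = 24t(t - 4)(t + 3) vanishes at t ∈ {-3, 0, 4}.
Local minima of P (where P''>0): P(0)=0. Local minima of Q: Q(-3)=-594, Q(4)=-1280.
So the global minimum of V is P(0) + Q(4) = 0 − 1280 = -1280, attained at (0, 4).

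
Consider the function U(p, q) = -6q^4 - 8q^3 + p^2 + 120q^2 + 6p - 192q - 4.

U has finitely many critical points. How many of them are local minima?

1

U separates as a function of p plus a function of q, so ∇U=0 decouples.
∂U/∂p = 2(p + 3) = 0 at p ∈ {-3}; ∂U/∂q = -24(q - 2)(q - 1)(q + 4) = 0 at q ∈ {-4, 1, 2}.
The Hessian is diagonal: diag(U_pp, U_qq). Second derivatives: U_pp(-3)=2; U_qq(-4)=-720, U_qq(1)=120, U_qq(2)=-144.
Local minima occur where both diagonal entries positive: (-3, 1). Count: 1.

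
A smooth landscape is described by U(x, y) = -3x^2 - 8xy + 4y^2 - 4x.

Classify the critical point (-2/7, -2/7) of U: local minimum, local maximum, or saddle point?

saddle point

The Hessian of U is constant: H = [[-6, -8], [-8, 8]].
det(H) = (-6)·8 − (-8)² = -112.
Since det(H) < 0, H is indefinite and the critical point is a saddle point.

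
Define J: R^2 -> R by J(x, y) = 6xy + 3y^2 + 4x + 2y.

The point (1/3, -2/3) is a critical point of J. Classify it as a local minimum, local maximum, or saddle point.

The Hessian of J is constant: H = [[0, 6], [6, 6]].
det(H) = 0·6 − 6² = -36.
Since det(H) < 0, H is indefinite and the critical point is a saddle point.

saddle point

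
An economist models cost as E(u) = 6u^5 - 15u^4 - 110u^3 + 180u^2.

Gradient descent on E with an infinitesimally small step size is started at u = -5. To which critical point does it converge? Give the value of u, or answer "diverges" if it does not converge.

E'(u) = 30u(u - 4)(u - 1)(u + 3), so E'(-5) = 16200.
Gradient descent moves in the -E' direction, i.e. u is decreasing.
There is no critical point below u=-5, and E' keeps the same sign, so the iterate runs off to −∞.

diverges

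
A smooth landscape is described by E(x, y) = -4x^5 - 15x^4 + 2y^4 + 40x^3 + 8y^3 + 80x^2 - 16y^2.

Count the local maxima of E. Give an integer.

2

E separates as a function of x plus a function of y, so ∇E=0 decouples.
∂E/∂x = -20x(x - 2)(x + 1)(x + 4) = 0 at x ∈ {-4, -1, 0, 2}; ∂E/∂y = 8y(y - 1)(y + 4) = 0 at y ∈ {-4, 0, 1}.
The Hessian is diagonal: diag(E_xx, E_yy). Second derivatives: E_xx(-4)=1440, E_xx(-1)=-180, E_xx(0)=160, E_xx(2)=-720; E_yy(-4)=160, E_yy(0)=-32, E_yy(1)=40.
Local maxima occur where both diagonal entries negative: (-1, 0), (2, 0). Count: 2.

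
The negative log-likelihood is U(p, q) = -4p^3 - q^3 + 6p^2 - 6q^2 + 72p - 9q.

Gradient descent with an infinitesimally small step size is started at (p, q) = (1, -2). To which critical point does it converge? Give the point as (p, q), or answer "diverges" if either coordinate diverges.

U is separable, so gradient descent decouples: p follows -∂U/∂p, q follows -∂U/∂q.
∂U/∂p = -12(p - 3)(p + 2); at p=1 this is 72, so p decreases.
∂U/∂q = -3(q + 1)(q + 3); at q=-2 this is 3, so q decreases.
p converges to its nearest critical value -2 (a local min of the p-part); q converges to -3. The iterate converges to (-2, -3).

(-2, -3)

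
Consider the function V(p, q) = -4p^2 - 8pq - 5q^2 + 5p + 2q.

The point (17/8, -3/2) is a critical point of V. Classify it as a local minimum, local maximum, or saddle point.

The Hessian of V is constant: H = [[-8, -8], [-8, -10]].
det(H) = (-8)·(-10) − (-8)² = 16.
det(H) > 0 and tr(H) = -18 < 0, so H is negative definite and the point is a local maximum.

local maximum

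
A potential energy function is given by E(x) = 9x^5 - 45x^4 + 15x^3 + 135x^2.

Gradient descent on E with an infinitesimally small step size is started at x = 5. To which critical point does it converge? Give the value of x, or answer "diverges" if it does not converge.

3

E'(x) = 45x(x - 3)(x - 2)(x + 1), so E'(5) = 8100.
Gradient descent moves in the -E' direction, i.e. x is decreasing.
The nearest critical point in that direction is x = 3, where E'' = 540 > 0 (a local minimum). The iterate converges there.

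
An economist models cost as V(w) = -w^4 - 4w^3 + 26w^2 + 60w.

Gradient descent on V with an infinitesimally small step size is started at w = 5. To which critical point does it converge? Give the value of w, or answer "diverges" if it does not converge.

V'(w) = -4(w - 3)(w + 1)(w + 5), so V'(5) = -480.
Gradient descent moves in the -V' direction, i.e. w is increasing.
There is no critical point above w=5, and V' keeps the same sign, so the iterate runs off to +∞.

diverges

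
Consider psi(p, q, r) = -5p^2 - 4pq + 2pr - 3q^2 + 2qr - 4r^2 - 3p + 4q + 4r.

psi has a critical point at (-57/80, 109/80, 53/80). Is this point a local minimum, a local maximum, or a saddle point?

The Hessian is constant: H = [[-10, -4, 2], [-4, -6, 2], [2, 2, -8]].
Leading principal minors: Δ₁ = -10, Δ₂ = 44, Δ₃ = -320.
The minors alternate sign starting negative (−, +, −), so H is negative definite: a local maximum.

local maximum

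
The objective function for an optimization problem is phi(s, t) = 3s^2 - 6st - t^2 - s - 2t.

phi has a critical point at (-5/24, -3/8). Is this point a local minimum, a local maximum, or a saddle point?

saddle point

The Hessian of phi is constant: H = [[6, -6], [-6, -2]].
det(H) = 6·(-2) − (-6)² = -48.
Since det(H) < 0, H is indefinite and the critical point is a saddle point.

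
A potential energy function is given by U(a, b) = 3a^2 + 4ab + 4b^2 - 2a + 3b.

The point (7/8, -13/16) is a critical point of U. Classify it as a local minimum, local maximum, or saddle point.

The Hessian of U is constant: H = [[6, 4], [4, 8]].
det(H) = 6·8 − 4² = 32.
det(H) > 0 and tr(H) = 14 > 0, so H is positive definite and the point is a local minimum.

local minimum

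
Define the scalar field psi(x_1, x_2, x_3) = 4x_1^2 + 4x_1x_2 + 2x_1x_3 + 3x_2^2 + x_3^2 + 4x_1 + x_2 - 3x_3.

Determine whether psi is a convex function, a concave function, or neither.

psi is quadratic, so its Hessian is the constant matrix H = [[8, 4, 2], [4, 6, 0], [2, 0, 2]].
Leading principal minors: 8, 32, 40.
All positive ⇒ H ≻ 0 ⇒ convex.

convex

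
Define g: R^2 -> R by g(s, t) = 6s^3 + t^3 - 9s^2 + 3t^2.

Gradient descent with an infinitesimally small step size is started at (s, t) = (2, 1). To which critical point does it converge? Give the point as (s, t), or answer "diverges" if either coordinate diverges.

g is separable, so gradient descent decouples: s follows -∂g/∂s, t follows -∂g/∂t.
∂g/∂s = 18s(s - 1); at s=2 this is 36, so s decreases.
∂g/∂t = 3t(t + 2); at t=1 this is 9, so t decreases.
s converges to its nearest critical value 1 (a local min of the s-part); t converges to 0. The iterate converges to (1, 0).

(1, 0)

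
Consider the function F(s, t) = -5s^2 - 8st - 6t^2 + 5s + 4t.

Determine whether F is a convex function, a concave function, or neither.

concave

F is quadratic, so its Hessian is the constant matrix H = [[-10, -8], [-8, -12]].
det(H) = 56, tr(H) = -22.
det(H) > 0 and tr(H) < 0, so H is negative definite everywhere: concave.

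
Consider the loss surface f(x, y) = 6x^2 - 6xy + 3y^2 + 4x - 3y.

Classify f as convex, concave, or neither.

f is quadratic, so its Hessian is the constant matrix H = [[12, -6], [-6, 6]].
det(H) = 36, tr(H) = 18.
det(H) > 0 and tr(H) > 0, so H is positive definite everywhere: convex.

convex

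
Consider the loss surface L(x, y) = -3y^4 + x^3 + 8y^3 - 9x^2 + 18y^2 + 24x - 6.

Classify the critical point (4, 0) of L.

The mixed partial ∂²L/∂x∂y is 0, so the Hessian at any point is diag(L_xx, L_yy) = diag(6(x - 3), 12(-3y^2 + 4y + 3)).
At (4, 0): H = diag(6, 36).
Both eigenvalues are positive, so H is positive definite: a local minimum.

local minimum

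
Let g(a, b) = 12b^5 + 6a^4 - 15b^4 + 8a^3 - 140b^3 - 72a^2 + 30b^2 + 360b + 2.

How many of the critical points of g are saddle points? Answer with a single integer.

6

g separates as a function of a plus a function of b, so ∇g=0 decouples.
∂g/∂a = 24a(a - 2)(a + 3) = 0 at a ∈ {-3, 0, 2}; ∂g/∂b = 60(b - 3)(b - 1)(b + 1)(b + 2) = 0 at b ∈ {-2, -1, 1, 3}.
The Hessian is diagonal: diag(g_aa, g_bb). Second derivatives: g_aa(-3)=360, g_aa(0)=-144, g_aa(2)=240; g_bb(-2)=-900, g_bb(-1)=480, g_bb(1)=-720, g_bb(3)=2400.
Saddle points occur where the two diagonal entries have opposite signs: (-3, -2), (-3, 1), (0, -1), (0, 3), (2, -2), (2, 1). Count: 6.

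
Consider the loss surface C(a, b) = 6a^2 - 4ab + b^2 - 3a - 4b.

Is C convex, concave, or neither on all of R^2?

C is quadratic, so its Hessian is the constant matrix H = [[12, -4], [-4, 2]].
det(H) = 8, tr(H) = 14.
det(H) > 0 and tr(H) > 0, so H is positive definite everywhere: convex.

convex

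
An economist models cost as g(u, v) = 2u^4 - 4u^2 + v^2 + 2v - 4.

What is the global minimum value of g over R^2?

g(u,v) separates as P(u) + Q(v) − 4, so its minimum is min P + min Q − 4.
P'(u) = 8u(u - 1)(u + 1) vanishes at u ∈ {-1, 0, 1}; Q'(v) = 2v + 2 vanishes at v ∈ {-1}.
Local minima of P (where P''>0): P(-1)=-2, P(1)=-2. Local minima of Q: Q(-1)=-1.
So the global minimum of g is P(-1) + Q(-1) − 4 = -2 − 1 − 4 = -7, attained at (-1, -1).

-7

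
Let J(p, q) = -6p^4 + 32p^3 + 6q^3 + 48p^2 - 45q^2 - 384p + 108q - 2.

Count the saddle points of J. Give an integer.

J separates as a function of p plus a function of q, so ∇J=0 decouples.
∂J/∂p = -24(p - 4)(p - 2)(p + 2) = 0 at p ∈ {-2, 2, 4}; ∂J/∂q = 18(q - 3)(q - 2) = 0 at q ∈ {2, 3}.
The Hessian is diagonal: diag(J_pp, J_qq). Second derivatives: J_pp(-2)=-576, J_pp(2)=192, J_pp(4)=-288; J_qq(2)=-18, J_qq(3)=18.
Saddle points occur where the two diagonal entries have opposite signs: (-2, 3), (2, 2), (4, 3). Count: 3.

3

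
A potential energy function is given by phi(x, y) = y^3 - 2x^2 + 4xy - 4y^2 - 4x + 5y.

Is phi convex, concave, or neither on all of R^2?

The term y^3 is cubic, so the Hessian is not constant.
∂²phi/∂y² = 6y - 8, which takes both signs as y varies (negative for sufficiently negative y). A diagonal entry of the Hessian changing sign means the Hessian is neither positive- nor negative-semidefinite on all of R^2.

neither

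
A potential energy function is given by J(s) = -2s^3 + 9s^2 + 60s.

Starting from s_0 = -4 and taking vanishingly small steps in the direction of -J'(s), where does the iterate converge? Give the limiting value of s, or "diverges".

-2

J'(s) = -6(s - 5)(s + 2), so J'(-4) = -108.
Gradient descent moves in the -J' direction, i.e. s is increasing.
The nearest critical point in that direction is s = -2, where J'' = 42 > 0 (a local minimum). The iterate converges there.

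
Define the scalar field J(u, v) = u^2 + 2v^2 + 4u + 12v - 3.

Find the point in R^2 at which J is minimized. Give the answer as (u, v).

(-2, -3)

J(u,v) separates as P(u) + Q(v) − 3, so its minimum is min P + min Q − 3.
P'(u) = 2u + 4 vanishes at u ∈ {-2}; Q'(v) = 4v + 12 vanishes at v ∈ {-3}.
Local minima of P (where P''>0): P(-2)=-4. Local minima of Q: Q(-3)=-18.
So the global minimum of J is P(-2) + Q(-3) − 3 = -4 − 18 − 3 = -25, attained at (-2, -3).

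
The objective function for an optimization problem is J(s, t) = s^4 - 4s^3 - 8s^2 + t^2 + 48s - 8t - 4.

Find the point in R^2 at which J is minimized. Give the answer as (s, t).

(-2, 4)

J(s,t) separates as P(s) + Q(t) − 4, so its minimum is min P + min Q − 4.
P'(s) = 4(s - 3)(s - 2)(s + 2) vanishes at s ∈ {-2, 2, 3}; Q'(t) = 2(t - 4) vanishes at t ∈ {4}.
Local minima of P (where P''>0): P(-2)=-80, P(3)=45. Local minima of Q: Q(4)=-16.
So the global minimum of J is P(-2) + Q(4) − 4 = -80 − 16 − 4 = -100, attained at (-2, 4).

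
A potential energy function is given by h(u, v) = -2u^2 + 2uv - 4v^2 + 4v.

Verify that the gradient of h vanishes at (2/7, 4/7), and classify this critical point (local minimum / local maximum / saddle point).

local maximum

∇h = (-4u + 2v, 2u - 8v + 4); substituting (2/7, 4/7) gives ∇h = (0, 0), so (2/7, 4/7) is indeed a critical point.
The Hessian of h is constant: H = [[-4, 2], [2, -8]].
det(H) = (-4)·(-8) − 2² = 28.
det(H) > 0 and tr(H) = -12 < 0, so H is negative definite and the point is a local maximum.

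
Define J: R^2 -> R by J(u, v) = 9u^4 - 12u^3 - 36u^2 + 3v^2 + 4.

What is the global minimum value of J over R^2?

-92

J(u,v) separates as P(u) + Q(v) + 4, so its minimum is min P + min Q + 4.
P'(u) = 36u(u - 2)(u + 1) vanishes at u ∈ {-1, 0, 2}; Q'(v) = 6v vanishes at v ∈ {0}.
Local minima of P (where P''>0): P(-1)=-15, P(2)=-96. Local minima of Q: Q(0)=0.
So the global minimum of J is P(2) + Q(0) + 4 = -96 + 0 + 4 = -92, attained at (2, 0).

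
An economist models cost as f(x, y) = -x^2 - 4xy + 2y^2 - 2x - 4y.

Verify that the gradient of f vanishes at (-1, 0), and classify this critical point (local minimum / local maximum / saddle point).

saddle point

∇f = (-2x - 4y - 2, -4x + 4y - 4); substituting (-1, 0) gives ∇f = (0, 0), so (-1, 0) is indeed a critical point.
The Hessian of f is constant: H = [[-2, -4], [-4, 4]].
det(H) = (-2)·4 − (-4)² = -24.
Since det(H) < 0, H is indefinite and the critical point is a saddle point.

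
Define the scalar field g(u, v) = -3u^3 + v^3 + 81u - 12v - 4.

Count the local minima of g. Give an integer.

g separates as a function of u plus a function of v, so ∇g=0 decouples.
∂g/∂u = -9(u - 3)(u + 3) = 0 at u ∈ {-3, 3}; ∂g/∂v = 3(v - 2)(v + 2) = 0 at v ∈ {-2, 2}.
The Hessian is diagonal: diag(g_uu, g_vv). Second derivatives: g_uu(-3)=54, g_uu(3)=-54; g_vv(-2)=-12, g_vv(2)=12.
Local minima occur where both diagonal entries positive: (-3, 2). Count: 1.

1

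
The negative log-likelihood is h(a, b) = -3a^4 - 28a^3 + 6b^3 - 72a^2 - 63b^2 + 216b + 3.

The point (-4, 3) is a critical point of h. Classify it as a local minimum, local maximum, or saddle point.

The mixed partial ∂²h/∂a∂b is 0, so the Hessian at any point is diag(h_aa, h_bb) = diag(-12(3a^2 + 14a + 12), 18(2b - 7)).
At (-4, 3): H = diag(-48, -18).
Both eigenvalues are negative, so H is negative definite: a local maximum.

local maximum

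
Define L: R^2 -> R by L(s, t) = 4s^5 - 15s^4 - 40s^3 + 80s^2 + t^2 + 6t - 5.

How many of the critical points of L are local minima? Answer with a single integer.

2

L separates as a function of s plus a function of t, so ∇L=0 decouples.
∂L/∂s = 20s(s - 4)(s - 1)(s + 2) = 0 at s ∈ {-2, 0, 1, 4}; ∂L/∂t = 2(t + 3) = 0 at t ∈ {-3}.
The Hessian is diagonal: diag(L_ss, L_tt). Second derivatives: L_ss(-2)=-720, L_ss(0)=160, L_ss(1)=-180, L_ss(4)=1440; L_tt(-3)=2.
Local minima occur where both diagonal entries positive: (0, -3), (4, -3). Count: 2.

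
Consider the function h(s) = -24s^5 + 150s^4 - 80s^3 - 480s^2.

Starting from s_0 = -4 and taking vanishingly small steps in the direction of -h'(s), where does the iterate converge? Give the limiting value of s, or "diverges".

h'(s) = -120s(s - 4)(s - 2)(s + 1), so h'(-4) = -69120.
Gradient descent moves in the -h' direction, i.e. s is increasing.
The nearest critical point in that direction is s = -1, where h'' = 1800 > 0 (a local minimum). The iterate converges there.

-1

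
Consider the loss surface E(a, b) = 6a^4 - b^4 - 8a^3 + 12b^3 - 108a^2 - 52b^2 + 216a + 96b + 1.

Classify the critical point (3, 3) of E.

local minimum

The mixed partial ∂²E/∂a∂b is 0, so the Hessian at any point is diag(E_aa, E_bb) = diag(24(3a^2 - 2a - 9), 4(-3b^2 + 18b - 26)).
At (3, 3): H = diag(288, 4).
Both eigenvalues are positive, so H is positive definite: a local minimum.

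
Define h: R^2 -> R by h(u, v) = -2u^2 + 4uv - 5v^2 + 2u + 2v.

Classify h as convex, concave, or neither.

h is quadratic, so its Hessian is the constant matrix H = [[-4, 4], [4, -10]].
det(H) = 24, tr(H) = -14.
det(H) > 0 and tr(H) < 0, so H is negative definite everywhere: concave.

concave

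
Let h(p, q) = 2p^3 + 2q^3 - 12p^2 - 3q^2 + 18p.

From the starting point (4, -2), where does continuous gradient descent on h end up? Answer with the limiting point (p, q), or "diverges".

h is separable, so gradient descent decouples: p follows -∂h/∂p, q follows -∂h/∂q.
∂h/∂p = 6(p - 3)(p - 1); at p=4 this is 18, so p decreases.
∂h/∂q = 6q(q - 1); at q=-2 this is 36, so q decreases.
The q-coordinate has no critical point in that direction and runs off to infinity.

diverges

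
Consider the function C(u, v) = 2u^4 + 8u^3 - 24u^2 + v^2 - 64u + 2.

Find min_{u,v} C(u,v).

-126

C(u,v) separates as P(u) + Q(v) + 2, so its minimum is min P + min Q + 2.
P'(u) = 8(u - 2)(u + 1)(u + 4) vanishes at u ∈ {-4, -1, 2}; Q'(v) = 2v vanishes at v ∈ {0}.
Local minima of P (where P''>0): P(-4)=-128, P(2)=-128. Local minima of Q: Q(0)=0.
So the global minimum of C is P(-4) + Q(0) + 2 = -128 + 0 + 2 = -126, attained at (-4, 0).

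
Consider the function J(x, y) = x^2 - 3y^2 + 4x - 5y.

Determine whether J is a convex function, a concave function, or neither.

neither

J is quadratic, so its Hessian is the constant matrix H = [[2, 0], [0, -6]].
det(H) = -12, tr(H) = -4.
det(H) < 0, so H is indefinite: neither convex nor concave.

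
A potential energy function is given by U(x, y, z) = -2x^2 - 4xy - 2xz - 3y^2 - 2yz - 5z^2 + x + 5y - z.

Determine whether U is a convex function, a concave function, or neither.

concave

U is quadratic, so its Hessian is the constant matrix H = [[-4, -4, -2], [-4, -6, -2], [-2, -2, -10]].
Leading principal minors: -4, 8, -72.
Signs alternate −, +, − ⇒ H ≺ 0 ⇒ concave.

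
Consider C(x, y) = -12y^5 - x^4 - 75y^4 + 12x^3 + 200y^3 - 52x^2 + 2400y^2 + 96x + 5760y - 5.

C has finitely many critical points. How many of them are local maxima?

C separates as a function of x plus a function of y, so ∇C=0 decouples.
∂C/∂x = -4(x - 4)(x - 3)(x - 2) = 0 at x ∈ {2, 3, 4}; ∂C/∂y = -60(y - 4)(y + 2)(y + 3)(y + 4) = 0 at y ∈ {-4, -3, -2, 4}.
The Hessian is diagonal: diag(C_xx, C_yy). Second derivatives: C_xx(2)=-8, C_xx(3)=4, C_xx(4)=-8; C_yy(-4)=960, C_yy(-3)=-420, C_yy(-2)=720, C_yy(4)=-20160.
Local maxima occur where both diagonal entries negative: (2, -3), (2, 4), (4, -3), (4, 4). Count: 4.

4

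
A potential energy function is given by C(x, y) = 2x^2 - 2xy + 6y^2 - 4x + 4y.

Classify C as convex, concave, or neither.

C is quadratic, so its Hessian is the constant matrix H = [[4, -2], [-2, 12]].
det(H) = 44, tr(H) = 16.
det(H) > 0 and tr(H) > 0, so H is positive definite everywhere: convex.

convex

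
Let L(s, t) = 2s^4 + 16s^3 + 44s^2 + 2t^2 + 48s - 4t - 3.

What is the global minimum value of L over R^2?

L(s,t) separates as P(s) + Q(t) − 3, so its minimum is min P + min Q − 3.
P'(s) = 8(s + 1)(s + 2)(s + 3) vanishes at s ∈ {-3, -2, -1}; Q'(t) = 4(t - 1) vanishes at t ∈ {1}.
Local minima of P (where P''>0): P(-3)=-18, P(-1)=-18. Local minima of Q: Q(1)=-2.
So the global minimum of L is P(-3) + Q(1) − 3 = -18 − 2 − 3 = -23, attained at (-3, 1).

-23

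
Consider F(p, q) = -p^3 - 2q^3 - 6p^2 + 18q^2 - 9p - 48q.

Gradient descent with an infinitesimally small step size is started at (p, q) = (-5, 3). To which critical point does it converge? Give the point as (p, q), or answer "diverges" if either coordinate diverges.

(-3, 2)

F is separable, so gradient descent decouples: p follows -∂F/∂p, q follows -∂F/∂q.
∂F/∂p = -3(p + 1)(p + 3); at p=-5 this is -24, so p increases.
∂F/∂q = -6(q - 4)(q - 2); at q=3 this is 6, so q decreases.
p converges to its nearest critical value -3 (a local min of the p-part); q converges to 2. The iterate converges to (-3, 2).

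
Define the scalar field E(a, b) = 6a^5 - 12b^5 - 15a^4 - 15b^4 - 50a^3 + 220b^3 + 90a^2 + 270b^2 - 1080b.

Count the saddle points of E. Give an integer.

E separates as a function of a plus a function of b, so ∇E=0 decouples.
∂E/∂a = 30a(a - 3)(a - 1)(a + 2) = 0 at a ∈ {-2, 0, 1, 3}; ∂E/∂b = -60(b - 3)(b - 1)(b + 2)(b + 3) = 0 at b ∈ {-3, -2, 1, 3}.
The Hessian is diagonal: diag(E_aa, E_bb). Second derivatives: E_aa(-2)=-900, E_aa(0)=180, E_aa(1)=-180, E_aa(3)=900; E_bb(-3)=1440, E_bb(-2)=-900, E_bb(1)=1440, E_bb(3)=-3600.
Saddle points occur where the two diagonal entries have opposite signs: (-2, -3), (-2, 1), (0, -2), (0, 3), (1, -3), (1, 1), (3, -2), (3, 3). Count: 8.

8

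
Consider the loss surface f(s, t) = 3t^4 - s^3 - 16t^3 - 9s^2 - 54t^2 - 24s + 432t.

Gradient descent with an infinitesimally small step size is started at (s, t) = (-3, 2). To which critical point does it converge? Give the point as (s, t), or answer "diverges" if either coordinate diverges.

(-4, -3)

f is separable, so gradient descent decouples: s follows -∂f/∂s, t follows -∂f/∂t.
∂f/∂s = -3(s + 2)(s + 4); at s=-3 this is 3, so s decreases.
∂f/∂t = 12(t - 4)(t - 3)(t + 3); at t=2 this is 120, so t decreases.
s converges to its nearest critical value -4 (a local min of the s-part); t converges to -3. The iterate converges to (-4, -3).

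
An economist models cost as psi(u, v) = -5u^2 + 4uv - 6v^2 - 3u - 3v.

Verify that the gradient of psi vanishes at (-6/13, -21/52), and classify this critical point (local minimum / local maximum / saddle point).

∇psi = (-10u + 4v - 3, 4u - 12v - 3); substituting (-6/13, -21/52) gives ∇psi = (0, 0), so (-6/13, -21/52) is indeed a critical point.
The Hessian of psi is constant: H = [[-10, 4], [4, -12]].
det(H) = (-10)·(-12) − 4² = 104.
det(H) > 0 and tr(H) = -22 < 0, so H is negative definite and the point is a local maximum.

local maximum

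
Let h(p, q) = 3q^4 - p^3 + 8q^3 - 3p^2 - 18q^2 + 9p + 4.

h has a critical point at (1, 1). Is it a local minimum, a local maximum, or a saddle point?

saddle point

The mixed partial ∂²h/∂p∂q is 0, so the Hessian at any point is diag(h_pp, h_qq) = diag(-6(p + 1), 12(3q^2 + 4q - 3)).
At (1, 1): H = diag(-12, 48).
The eigenvalues have opposite signs, so H is indefinite: a saddle point.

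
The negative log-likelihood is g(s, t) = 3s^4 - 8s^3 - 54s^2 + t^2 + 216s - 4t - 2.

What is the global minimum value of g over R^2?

g(s,t) separates as P(s) + Q(t) − 2, so its minimum is min P + min Q − 2.
P'(s) = 12(s - 3)(s - 2)(s + 3) vanishes at s ∈ {-3, 2, 3}; Q'(t) = 2(t - 2) vanishes at t ∈ {2}.
Local minima of P (where P''>0): P(-3)=-675, P(3)=189. Local minima of Q: Q(2)=-4.
So the global minimum of g is P(-3) + Q(2) − 2 = -675 − 4 − 2 = -681, attained at (-3, 2).

-681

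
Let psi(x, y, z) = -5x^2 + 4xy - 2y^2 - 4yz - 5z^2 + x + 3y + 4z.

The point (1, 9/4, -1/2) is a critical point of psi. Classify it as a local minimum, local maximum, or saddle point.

local maximum

The Hessian is constant: H = [[-10, 4, 0], [4, -4, -4], [0, -4, -10]].
Leading principal minors: Δ₁ = -10, Δ₂ = 24, Δ₃ = -80.
The minors alternate sign starting negative (−, +, −), so H is negative definite: a local maximum.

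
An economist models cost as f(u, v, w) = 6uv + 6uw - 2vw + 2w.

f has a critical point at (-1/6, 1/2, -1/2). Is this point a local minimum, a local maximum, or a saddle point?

saddle point

The Hessian is constant: H = [[0, 6, 6], [6, 0, -2], [6, -2, 0]].
Leading principal minors: Δ₁ = 0, Δ₂ = -36, Δ₃ = -144.
The minors fit neither the all-positive nor the alternating-sign pattern, so H is indefinite: a saddle point.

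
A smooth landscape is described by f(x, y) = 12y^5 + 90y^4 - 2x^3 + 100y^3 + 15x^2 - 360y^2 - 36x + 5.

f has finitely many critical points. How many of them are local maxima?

f separates as a function of x plus a function of y, so ∇f=0 decouples.
∂f/∂x = -6(x - 3)(x - 2) = 0 at x ∈ {2, 3}; ∂f/∂y = 60y(y - 1)(y + 3)(y + 4) = 0 at y ∈ {-4, -3, 0, 1}.
The Hessian is diagonal: diag(f_xx, f_yy). Second derivatives: f_xx(2)=6, f_xx(3)=-6; f_yy(-4)=-1200, f_yy(-3)=720, f_yy(0)=-720, f_yy(1)=1200.
Local maxima occur where both diagonal entries negative: (3, -4), (3, 0). Count: 2.

2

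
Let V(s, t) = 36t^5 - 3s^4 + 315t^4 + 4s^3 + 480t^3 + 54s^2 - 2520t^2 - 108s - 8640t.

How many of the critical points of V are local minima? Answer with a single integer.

2

V separates as a function of s plus a function of t, so ∇V=0 decouples.
∂V/∂s = -12(s - 3)(s - 1)(s + 3) = 0 at s ∈ {-3, 1, 3}; ∂V/∂t = 180(t - 2)(t + 2)(t + 3)(t + 4) = 0 at t ∈ {-4, -3, -2, 2}.
The Hessian is diagonal: diag(V_ss, V_tt). Second derivatives: V_ss(-3)=-288, V_ss(1)=96, V_ss(3)=-144; V_tt(-4)=-2160, V_tt(-3)=900, V_tt(-2)=-1440, V_tt(2)=21600.
Local minima occur where both diagonal entries positive: (1, -3), (1, 2). Count: 2.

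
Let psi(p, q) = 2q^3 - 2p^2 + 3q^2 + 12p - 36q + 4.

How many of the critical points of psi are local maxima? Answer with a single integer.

1

psi separates as a function of p plus a function of q, so ∇psi=0 decouples.
∂psi/∂p = -4(p - 3) = 0 at p ∈ {3}; ∂psi/∂q = 6(q - 2)(q + 3) = 0 at q ∈ {-3, 2}.
The Hessian is diagonal: diag(psi_pp, psi_qq). Second derivatives: psi_pp(3)=-4; psi_qq(-3)=-30, psi_qq(2)=30.
Local maxima occur where both diagonal entries negative: (3, -3). Count: 1.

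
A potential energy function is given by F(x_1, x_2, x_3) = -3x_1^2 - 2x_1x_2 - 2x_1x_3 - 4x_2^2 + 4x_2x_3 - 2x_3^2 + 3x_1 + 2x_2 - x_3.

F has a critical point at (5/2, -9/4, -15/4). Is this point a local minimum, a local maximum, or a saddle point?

local maximum

The Hessian is constant: H = [[-6, -2, -2], [-2, -8, 4], [-2, 4, -4]].
Leading principal minors: Δ₁ = -6, Δ₂ = 44, Δ₃ = -16.
The minors alternate sign starting negative (−, +, −), so H is negative definite: a local maximum.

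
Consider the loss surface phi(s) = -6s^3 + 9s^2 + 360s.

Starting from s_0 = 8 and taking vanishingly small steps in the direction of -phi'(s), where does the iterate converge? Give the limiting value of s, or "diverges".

phi'(s) = -18(s - 5)(s + 4), so phi'(8) = -648.
Gradient descent moves in the -phi' direction, i.e. s is increasing.
There is no critical point above s=8, and phi' keeps the same sign, so the iterate runs off to +∞.

diverges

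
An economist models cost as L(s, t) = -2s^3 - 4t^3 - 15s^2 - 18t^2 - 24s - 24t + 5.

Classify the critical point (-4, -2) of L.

local minimum

The mixed partial ∂²L/∂s∂t is 0, so the Hessian at any point is diag(L_ss, L_tt) = diag(-6(2s + 5), -12(2t + 3)).
At (-4, -2): H = diag(18, 12).
Both eigenvalues are positive, so H is positive definite: a local minimum.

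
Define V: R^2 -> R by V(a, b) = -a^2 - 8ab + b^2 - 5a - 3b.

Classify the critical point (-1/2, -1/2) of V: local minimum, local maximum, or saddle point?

saddle point

The Hessian of V is constant: H = [[-2, -8], [-8, 2]].
det(H) = (-2)·2 − (-8)² = -68.
Since det(H) < 0, H is indefinite and the critical point is a saddle point.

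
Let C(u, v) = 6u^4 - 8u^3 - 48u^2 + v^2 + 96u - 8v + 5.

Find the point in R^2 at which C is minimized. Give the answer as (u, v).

C(u,v) separates as P(u) + Q(v) + 5, so its minimum is min P + min Q + 5.
P'(u) = 24(u - 2)(u - 1)(u + 2) vanishes at u ∈ {-2, 1, 2}; Q'(v) = 2v - 8 vanishes at v ∈ {4}.
Local minima of P (where P''>0): P(-2)=-224, P(2)=32. Local minima of Q: Q(4)=-16.
So the global minimum of C is P(-2) + Q(4) + 5 = -224 − 16 + 5 = -235, attained at (-2, 4).

(-2, 4)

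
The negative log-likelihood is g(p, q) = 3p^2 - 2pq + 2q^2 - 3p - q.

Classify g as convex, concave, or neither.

convex

g is quadratic, so its Hessian is the constant matrix H = [[6, -2], [-2, 4]].
det(H) = 20, tr(H) = 10.
det(H) > 0 and tr(H) > 0, so H is positive definite everywhere: convex.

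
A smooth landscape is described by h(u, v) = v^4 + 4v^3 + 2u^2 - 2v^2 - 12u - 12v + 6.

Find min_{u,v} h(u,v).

-21

h(u,v) separates as P(u) + Q(v) + 6, so its minimum is min P + min Q + 6.
P'(u) = 4u - 12 vanishes at u ∈ {3}; Q'(v) = 4(v - 1)(v + 1)(v + 3) vanishes at v ∈ {-3, -1, 1}.
Local minima of P (where P''>0): P(3)=-18. Local minima of Q: Q(-3)=-9, Q(1)=-9.
So the global minimum of h is P(3) + Q(-3) + 6 = -18 − 9 + 6 = -21, attained at (3, -3).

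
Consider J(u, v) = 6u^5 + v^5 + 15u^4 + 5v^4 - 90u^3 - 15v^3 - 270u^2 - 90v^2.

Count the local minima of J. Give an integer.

J separates as a function of u plus a function of v, so ∇J=0 decouples.
∂J/∂u = 30u(u - 3)(u + 2)(u + 3) = 0 at u ∈ {-3, -2, 0, 3}; ∂J/∂v = 5v(v - 3)(v + 3)(v + 4) = 0 at v ∈ {-4, -3, 0, 3}.
The Hessian is diagonal: diag(J_uu, J_vv). Second derivatives: J_uu(-3)=-540, J_uu(-2)=300, J_uu(0)=-540, J_uu(3)=2700; J_vv(-4)=-140, J_vv(-3)=90, J_vv(0)=-180, J_vv(3)=630.
Local minima occur where both diagonal entries positive: (-2, -3), (-2, 3), (3, -3), (3, 3). Count: 4.

4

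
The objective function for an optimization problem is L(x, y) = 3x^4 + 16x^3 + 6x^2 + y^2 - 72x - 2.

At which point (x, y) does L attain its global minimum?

L(x,y) separates as P(x) + Q(y) − 2, so its minimum is min P + min Q − 2.
P'(x) = 12(x - 1)(x + 2)(x + 3) vanishes at x ∈ {-3, -2, 1}; Q'(y) = 2y vanishes at y ∈ {0}.
Local minima of P (where P''>0): P(-3)=81, P(1)=-47. Local minima of Q: Q(0)=0.
So the global minimum of L is P(1) + Q(0) − 2 = -47 + 0 − 2 = -49, attained at (1, 0).

(1, 0)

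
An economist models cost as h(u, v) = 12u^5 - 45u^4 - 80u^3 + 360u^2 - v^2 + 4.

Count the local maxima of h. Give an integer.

2

h separates as a function of u plus a function of v, so ∇h=0 decouples.
∂h/∂u = 60u(u - 3)(u - 2)(u + 2) = 0 at u ∈ {-2, 0, 2, 3}; ∂h/∂v = -2v = 0 at v ∈ {0}.
The Hessian is diagonal: diag(h_uu, h_vv). Second derivatives: h_uu(-2)=-2400, h_uu(0)=720, h_uu(2)=-480, h_uu(3)=900; h_vv(0)=-2.
Local maxima occur where both diagonal entries negative: (-2, 0), (2, 0). Count: 2.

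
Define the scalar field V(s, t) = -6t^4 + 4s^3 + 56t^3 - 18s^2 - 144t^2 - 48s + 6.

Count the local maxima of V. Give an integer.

V separates as a function of s plus a function of t, so ∇V=0 decouples.
∂V/∂s = 12(s - 4)(s + 1) = 0 at s ∈ {-1, 4}; ∂V/∂t = -24t(t - 4)(t - 3) = 0 at t ∈ {0, 3, 4}.
The Hessian is diagonal: diag(V_ss, V_tt). Second derivatives: V_ss(-1)=-60, V_ss(4)=60; V_tt(0)=-288, V_tt(3)=72, V_tt(4)=-96.
Local maxima occur where both diagonal entries negative: (-1, 0), (-1, 4). Count: 2.

2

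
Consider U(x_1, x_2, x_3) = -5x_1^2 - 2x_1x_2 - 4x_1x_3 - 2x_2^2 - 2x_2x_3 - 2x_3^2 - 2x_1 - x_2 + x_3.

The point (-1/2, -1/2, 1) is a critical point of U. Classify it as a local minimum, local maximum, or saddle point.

local maximum

The Hessian is constant: H = [[-10, -2, -4], [-2, -4, -2], [-4, -2, -4]].
Leading principal minors: Δ₁ = -10, Δ₂ = 36, Δ₃ = -72.
The minors alternate sign starting negative (−, +, −), so H is negative definite: a local maximum.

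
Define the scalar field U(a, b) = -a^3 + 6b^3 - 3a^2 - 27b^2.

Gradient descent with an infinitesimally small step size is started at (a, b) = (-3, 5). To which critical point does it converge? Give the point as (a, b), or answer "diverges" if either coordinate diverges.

(-2, 3)

U is separable, so gradient descent decouples: a follows -∂U/∂a, b follows -∂U/∂b.
∂U/∂a = -3a(a + 2); at a=-3 this is -9, so a increases.
∂U/∂b = 18b(b - 3); at b=5 this is 180, so b decreases.
a converges to its nearest critical value -2 (a local min of the a-part); b converges to 3. The iterate converges to (-2, 3).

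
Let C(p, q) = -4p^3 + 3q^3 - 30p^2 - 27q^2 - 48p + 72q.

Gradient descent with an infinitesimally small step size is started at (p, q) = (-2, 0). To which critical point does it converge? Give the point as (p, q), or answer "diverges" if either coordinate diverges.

diverges

C is separable, so gradient descent decouples: p follows -∂C/∂p, q follows -∂C/∂q.
∂C/∂p = -12(p + 1)(p + 4); at p=-2 this is 24, so p decreases.
∂C/∂q = 9(q - 4)(q - 2); at q=0 this is 72, so q decreases.
The q-coordinate has no critical point in that direction and runs off to infinity.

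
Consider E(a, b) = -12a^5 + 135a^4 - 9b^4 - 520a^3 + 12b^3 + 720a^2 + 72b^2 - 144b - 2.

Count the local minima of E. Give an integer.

E separates as a function of a plus a function of b, so ∇E=0 decouples.
∂E/∂a = -60a(a - 4)(a - 3)(a - 2) = 0 at a ∈ {0, 2, 3, 4}; ∂E/∂b = -36(b - 2)(b - 1)(b + 2) = 0 at b ∈ {-2, 1, 2}.
The Hessian is diagonal: diag(E_aa, E_bb). Second derivatives: E_aa(0)=1440, E_aa(2)=-240, E_aa(3)=180, E_aa(4)=-480; E_bb(-2)=-432, E_bb(1)=108, E_bb(2)=-144.
Local minima occur where both diagonal entries positive: (0, 1), (3, 1). Count: 2.

2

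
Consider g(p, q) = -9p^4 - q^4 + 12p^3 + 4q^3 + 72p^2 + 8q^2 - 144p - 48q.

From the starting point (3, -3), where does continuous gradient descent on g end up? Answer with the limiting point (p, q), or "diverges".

diverges

g is separable, so gradient descent decouples: p follows -∂g/∂p, q follows -∂g/∂q.
∂g/∂p = -36(p - 2)(p - 1)(p + 2); at p=3 this is -360, so p increases.
∂g/∂q = -4(q - 3)(q - 2)(q + 2); at q=-3 this is 120, so q decreases.
The p-coordinate has no critical point in that direction and runs off to infinity.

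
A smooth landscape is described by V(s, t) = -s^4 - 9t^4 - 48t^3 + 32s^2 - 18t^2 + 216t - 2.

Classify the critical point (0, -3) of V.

saddle point

The mixed partial ∂²V/∂s∂t is 0, so the Hessian at any point is diag(V_ss, V_tt) = diag(4(-3s^2 + 16), -36(3t^2 + 8t + 1)).
At (0, -3): H = diag(64, -144).
The eigenvalues have opposite signs, so H is indefinite: a saddle point.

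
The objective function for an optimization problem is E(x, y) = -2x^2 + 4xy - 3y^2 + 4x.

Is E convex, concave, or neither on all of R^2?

E is quadratic, so its Hessian is the constant matrix H = [[-4, 4], [4, -6]].
det(H) = 8, tr(H) = -10.
det(H) > 0 and tr(H) < 0, so H is negative definite everywhere: concave.

concave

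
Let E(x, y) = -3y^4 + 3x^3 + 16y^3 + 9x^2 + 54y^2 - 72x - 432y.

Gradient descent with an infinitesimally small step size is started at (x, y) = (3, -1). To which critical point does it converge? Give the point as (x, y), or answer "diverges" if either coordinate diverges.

E is separable, so gradient descent decouples: x follows -∂E/∂x, y follows -∂E/∂y.
∂E/∂x = 9(x - 2)(x + 4); at x=3 this is 63, so x decreases.
∂E/∂y = -12(y - 4)(y - 3)(y + 3); at y=-1 this is -480, so y increases.
x converges to its nearest critical value 2 (a local min of the x-part); y converges to 3. The iterate converges to (2, 3).

(2, 3)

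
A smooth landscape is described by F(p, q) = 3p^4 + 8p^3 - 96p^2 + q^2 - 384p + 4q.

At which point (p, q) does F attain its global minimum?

F(p,q) separates as A(p) + B(q), so its minimum is min A + min B.
A'(p) = 12(p - 4)(p + 2)(p + 4) vanishes at p ∈ {-4, -2, 4}; B'(q) = 2q + 4 vanishes at q ∈ {-2}.
Local minima of A (where A''>0): A(-4)=256, A(4)=-1792. Local minima of B: B(-2)=-4.
So the global minimum of F is A(4) + B(-2) = -1792 − 4 = -1796, attained at (4, -2).

(4, -2)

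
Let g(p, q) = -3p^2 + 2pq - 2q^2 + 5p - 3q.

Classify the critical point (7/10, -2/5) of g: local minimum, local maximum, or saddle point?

local maximum

The Hessian of g is constant: H = [[-6, 2], [2, -4]].
det(H) = (-6)·(-4) − 2² = 20.
det(H) > 0 and tr(H) = -10 < 0, so H is negative definite and the point is a local maximum.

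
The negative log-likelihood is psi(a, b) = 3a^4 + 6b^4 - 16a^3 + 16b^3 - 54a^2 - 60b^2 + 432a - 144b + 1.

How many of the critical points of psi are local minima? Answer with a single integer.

4

psi separates as a function of a plus a function of b, so ∇psi=0 decouples.
∂psi/∂a = 12(a - 4)(a - 3)(a + 3) = 0 at a ∈ {-3, 3, 4}; ∂psi/∂b = 24(b - 2)(b + 1)(b + 3) = 0 at b ∈ {-3, -1, 2}.
The Hessian is diagonal: diag(psi_aa, psi_bb). Second derivatives: psi_aa(-3)=504, psi_aa(3)=-72, psi_aa(4)=84; psi_bb(-3)=240, psi_bb(-1)=-144, psi_bb(2)=360.
Local minima occur where both diagonal entries positive: (-3, -3), (-3, 2), (4, -3), (4, 2). Count: 4.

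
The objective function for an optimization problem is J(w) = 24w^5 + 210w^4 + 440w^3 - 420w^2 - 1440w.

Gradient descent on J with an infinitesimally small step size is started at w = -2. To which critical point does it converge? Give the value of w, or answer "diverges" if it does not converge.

J'(w) = 120(w - 1)(w + 1)(w + 3)(w + 4), so J'(-2) = 720.
Gradient descent moves in the -J' direction, i.e. w is decreasing.
The nearest critical point in that direction is w = -3, where J'' = 960 > 0 (a local minimum). The iterate converges there.

-3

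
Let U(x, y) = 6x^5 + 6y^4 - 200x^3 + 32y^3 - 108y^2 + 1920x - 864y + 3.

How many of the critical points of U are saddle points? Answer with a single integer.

6

U separates as a function of x plus a function of y, so ∇U=0 decouples.
∂U/∂x = 30(x - 4)(x - 2)(x + 2)(x + 4) = 0 at x ∈ {-4, -2, 2, 4}; ∂U/∂y = 24(y - 3)(y + 3)(y + 4) = 0 at y ∈ {-4, -3, 3}.
The Hessian is diagonal: diag(U_xx, U_yy). Second derivatives: U_xx(-4)=-2880, U_xx(-2)=1440, U_xx(2)=-1440, U_xx(4)=2880; U_yy(-4)=168, U_yy(-3)=-144, U_yy(3)=1008.
Saddle points occur where the two diagonal entries have opposite signs: (-4, -4), (-4, 3), (-2, -3), (2, -4), (2, 3), (4, -3). Count: 6.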